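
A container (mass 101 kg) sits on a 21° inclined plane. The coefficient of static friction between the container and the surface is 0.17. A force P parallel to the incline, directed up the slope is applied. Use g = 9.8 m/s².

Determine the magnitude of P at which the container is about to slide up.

At impending motion up the slope, friction acts down-slope at its limit: f = μ_s N.
P is parallel to the surface, so N = m g cos θ = 924 N.
Along the incline: P = m g sin θ + μ_s N = 355 + 0.17×924 = 512 N.

P ≈ 512 N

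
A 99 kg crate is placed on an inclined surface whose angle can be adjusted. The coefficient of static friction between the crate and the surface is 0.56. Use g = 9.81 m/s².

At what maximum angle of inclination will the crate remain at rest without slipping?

θ_max ≈ 29.2°

At the slip threshold, m g sin θ = μ_s · m g cos θ, so tan θ = μ_s.
θ_max = arctan(0.56) = 29.2°.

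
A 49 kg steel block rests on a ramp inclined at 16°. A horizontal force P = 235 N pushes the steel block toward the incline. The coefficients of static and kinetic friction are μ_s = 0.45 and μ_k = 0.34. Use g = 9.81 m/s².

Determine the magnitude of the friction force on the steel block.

f ≈ 93.4 N (down the incline)

The horizontal push has a component P sin θ into the surface, so N = m g cos θ + P sin θ = 462.1 + 64.77 = 526.8 N.
Parallel to the incline: P cos θ − m g sin θ = 225.9 − 132.5 = 93.4 N; the friction needed to balance this is 93.4 N acting down the slope.
The limit of static friction is μ_s N = 237.1 N.
|f_req| = 93.4 ≤ 237.1 N → the steel block is in equilibrium; friction equals the required value.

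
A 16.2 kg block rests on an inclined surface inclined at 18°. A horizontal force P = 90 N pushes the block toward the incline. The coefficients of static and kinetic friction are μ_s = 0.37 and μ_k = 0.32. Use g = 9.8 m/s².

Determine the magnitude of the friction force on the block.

f ≈ 36.5 N (down the incline)

The horizontal push has a component P sin θ into the surface, so N = m g cos θ + P sin θ = 151 + 27.81 = 178.8 N.
Parallel to the incline: P cos θ − m g sin θ = 85.6 − 49.06 = 36.54 N; the friction needed to balance this is 36.54 N acting down the slope.
The limit of static friction is μ_s N = 66.16 N.
|f_req| = 36.54 ≤ 66.16 N → the block is in equilibrium; friction equals the required value.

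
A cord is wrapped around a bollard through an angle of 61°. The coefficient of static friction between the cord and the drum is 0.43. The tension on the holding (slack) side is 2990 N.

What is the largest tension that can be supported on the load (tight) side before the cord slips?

At impending slip the capstan equation gives T₂/T₁ = e^{μβ} with β in radians.
β = 61° × π/180 = 1.065 rad.
e^{μβ} = e^{0.43×1.065} = 1.581.
T₂ = T₁ · e^{μβ} = 2990 × 1.581 = 4730 N.

T_max ≈ 4730 N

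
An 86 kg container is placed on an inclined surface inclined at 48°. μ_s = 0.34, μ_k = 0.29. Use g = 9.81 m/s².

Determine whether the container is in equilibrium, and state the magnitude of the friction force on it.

f ≈ 164 N

N = m g cos θ = 565 N.
Down-slope weight component: m g sin θ = 627 N.
μ_s N = 192 N.
627 > 192 N, so it slides; kinetic friction f = μ_k N = 0.29×565 = 164 N.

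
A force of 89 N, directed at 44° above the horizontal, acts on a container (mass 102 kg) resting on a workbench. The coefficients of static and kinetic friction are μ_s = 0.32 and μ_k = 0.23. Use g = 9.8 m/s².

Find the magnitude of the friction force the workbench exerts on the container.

f ≈ 64 N

The vertical component of P reduces the normal force: N = m g − P sin α = 999.6 − 61.82 = 937.8 N.
The horizontal driving force is P cos α = 64.02 N, so equilibrium needs friction f = 64.02 N.
The static-friction limit is μ_s N = 300.1 N.
64.02 ≤ 300.1 N → static; friction equals the required 64 N.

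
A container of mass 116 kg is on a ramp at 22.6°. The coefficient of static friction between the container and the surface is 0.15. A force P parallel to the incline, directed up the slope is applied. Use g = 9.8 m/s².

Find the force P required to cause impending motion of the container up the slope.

At impending motion up the slope, friction acts down-slope at its limit: f = μ_s N.
P is parallel to the surface, so N = m g cos θ = 1050 N.
Along the incline: P = m g sin θ + μ_s N = 437 + 0.15×1050 = 594 N.

P ≈ 594 N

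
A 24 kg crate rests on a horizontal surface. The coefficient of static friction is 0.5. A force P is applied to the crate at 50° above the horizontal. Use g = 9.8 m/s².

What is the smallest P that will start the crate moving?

P ≈ 115 N

N = m g − P sin α (the pull lifts the crate).
At impending slip, P cos α = μ_s N = μ_s (m g − P sin α).
Solving: P (cos α + μ_s sin α) = μ_s m g → P = 0.5×235/(cos 50° + 0.5 sin 50°) = 118/1.026 = 115 N.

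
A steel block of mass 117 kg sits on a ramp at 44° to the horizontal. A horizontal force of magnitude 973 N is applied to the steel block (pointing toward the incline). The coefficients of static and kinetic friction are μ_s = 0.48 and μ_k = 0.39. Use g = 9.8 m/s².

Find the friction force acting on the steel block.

f ≈ 96.6 N (up the incline)

The horizontal push has a component P sin θ into the surface, so N = m g cos θ + P sin θ = 824.8 + 675.9 = 1501 N.
Parallel to the incline: P cos θ − m g sin θ = 699.9 − 796.5 = -96.58 N; the friction needed to balance this is 96.58 N acting up the slope.
The limit of static friction is μ_s N = 720.3 N.
Since 96.58 N is within the 720.3 N limit, the steel block stays put and friction is exactly 96.6 N.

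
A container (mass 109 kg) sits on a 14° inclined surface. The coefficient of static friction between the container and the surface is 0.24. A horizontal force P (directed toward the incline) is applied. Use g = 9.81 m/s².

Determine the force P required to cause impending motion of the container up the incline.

P ≈ 557 N

At impending motion up the slope, friction acts down-slope at its limit: f = μ_s N.
Perpendicular to the incline: N = m g cos θ + P sin θ.
Along the incline: P cos θ = m g sin θ + μ_s N = m g sin θ + μ_s (m g cos θ + P sin θ).
Solving, P (cos θ − μ_s sin θ) = m g (sin θ + μ_s cos θ), so P = 109×9.81×(sin 14° + 0.24 cos 14°)/(cos 14° − 0.24 sin 14°) = 1070×0.4748/0.9122 = 557 N.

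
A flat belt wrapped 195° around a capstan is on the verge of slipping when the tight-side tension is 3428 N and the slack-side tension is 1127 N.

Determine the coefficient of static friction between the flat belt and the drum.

μ ≈ 0.327

T₂/T₁ = e^{μβ} → μ = ln(T₂/T₁)/β.
β = 195° = 3.403 rad.
μ = ln(3428/1127)/3.403 = ln(3.042)/3.403 = 0.327.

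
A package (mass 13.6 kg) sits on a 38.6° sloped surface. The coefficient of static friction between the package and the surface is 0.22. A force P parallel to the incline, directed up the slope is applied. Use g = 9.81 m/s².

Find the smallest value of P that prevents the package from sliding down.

P_min ≈ 60.3 N

The package tends to slide down (tan θ > μ_s), so at the point of impending slip friction acts up-slope at its limit: f = μ_s N.
P is parallel to the surface, so N = m g cos θ = 104 N.
Along the incline: P + μ_s N = m g sin θ, so P = 83.2 − 0.22×104 = 60.3 N.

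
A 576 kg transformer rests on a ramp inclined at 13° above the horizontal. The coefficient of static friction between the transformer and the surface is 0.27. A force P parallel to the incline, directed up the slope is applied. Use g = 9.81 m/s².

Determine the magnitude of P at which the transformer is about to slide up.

At impending motion up the slope, friction acts down-slope at its limit: f = μ_s N.
P is parallel to the surface, so N = m g cos θ = 5510 N.
Along the incline: P = m g sin θ + μ_s N = 1270 + 0.27×5510 = 2760 N.

P ≈ 2760 N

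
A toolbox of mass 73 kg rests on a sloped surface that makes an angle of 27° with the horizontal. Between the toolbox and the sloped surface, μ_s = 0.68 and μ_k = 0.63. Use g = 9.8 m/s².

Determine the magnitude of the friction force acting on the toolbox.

The normal reaction is N = m g cos θ = 637.4 N.
For equilibrium along the incline, friction must balance the weight component: f = m g sin θ = 324.8 N up the slope.
Static friction can supply at most μ_s N = 433.4 N.
Since |324.8| ≤ 433.4 N, no slip — friction simply equals what equilibrium demands.

f ≈ 325 N (up the incline)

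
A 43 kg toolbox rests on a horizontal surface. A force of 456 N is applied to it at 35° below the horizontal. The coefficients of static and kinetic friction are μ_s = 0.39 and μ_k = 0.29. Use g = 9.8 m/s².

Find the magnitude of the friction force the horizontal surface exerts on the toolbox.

The vertical component of P adds to the normal force: N = m g + P sin α = 421.4 + 261.6 = 683 N.
For equilibrium, f = P cos α = 456×cos 35° = 373.5 N.
μ_s N = 0.39 × 683 = 266.4 N.
The required friction exceeds μ_s N, so the toolbox moves and f = μ_k N = 198 N.

f ≈ 198 N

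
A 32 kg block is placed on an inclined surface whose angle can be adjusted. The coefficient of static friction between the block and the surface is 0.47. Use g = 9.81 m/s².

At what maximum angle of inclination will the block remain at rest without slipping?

At the slip threshold, m g sin θ = μ_s · m g cos θ, so tan θ = μ_s.
θ_max = arctan(0.47) = 25.2°.

θ_max ≈ 25.2°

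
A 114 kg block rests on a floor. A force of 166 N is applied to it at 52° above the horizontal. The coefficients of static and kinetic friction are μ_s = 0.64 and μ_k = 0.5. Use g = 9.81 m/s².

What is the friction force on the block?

f ≈ 102 N

N = m g − P sin α = 1118 − 166×sin 52° = 987.5 N.
Horizontally, friction must balance P cos α = 102.2 N.
The static-friction limit is μ_s N = 632 N.
102.2 ≤ 632 N → static; friction equals the required 102 N.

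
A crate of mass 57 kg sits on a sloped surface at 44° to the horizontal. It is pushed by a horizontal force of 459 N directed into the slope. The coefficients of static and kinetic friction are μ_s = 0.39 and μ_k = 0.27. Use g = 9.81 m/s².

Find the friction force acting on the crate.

Normal direction: N = m g cos θ + P sin θ = 721.1 N.
Parallel to the incline: P cos θ − m g sin θ = 330.2 − 388.4 = -58.26 N; the friction needed to balance this is 58.26 N acting up the slope.
The limit of static friction is μ_s N = 281.2 N.
|f_req| = 58.26 ≤ 281.2 N → the crate is in equilibrium; friction equals the required value.

f ≈ 58.3 N (up the incline)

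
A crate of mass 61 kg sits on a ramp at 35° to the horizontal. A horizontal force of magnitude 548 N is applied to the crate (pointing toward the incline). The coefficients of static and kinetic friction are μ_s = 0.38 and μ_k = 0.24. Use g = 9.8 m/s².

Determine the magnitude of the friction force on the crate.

Resolve perpendicular to the incline: N = m g cos θ + P sin θ = 61×9.8×cos 35° + 548×sin 35° = 804 N.
Parallel to the incline: P cos θ − m g sin θ = 448.9 − 342.9 = 106 N; the friction needed to balance this is 106 N acting down the slope.
Maximum static friction: μ_s N = 0.38 × 804 = 305.5 N.
|f_req| = 106 ≤ 305.5 N → the crate is in equilibrium; friction equals the required value.

f ≈ 106 N (down the incline)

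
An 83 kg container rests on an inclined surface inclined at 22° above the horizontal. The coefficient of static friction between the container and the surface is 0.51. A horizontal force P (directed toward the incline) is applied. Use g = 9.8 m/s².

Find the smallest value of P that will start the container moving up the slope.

At impending motion up the slope, friction acts down-slope at its limit: f = μ_s N.
Perpendicular to the incline: N = m g cos θ + P sin θ.
Along the incline: P cos θ = m g sin θ + μ_s N = m g sin θ + μ_s (m g cos θ + P sin θ).
Solving, P (cos θ − μ_s sin θ) = m g (sin θ + μ_s cos θ), so P = 83×9.8×(sin 22° + 0.51 cos 22°)/(cos 22° − 0.51 sin 22°) = 813×0.8475/0.7361 = 936 N.

P ≈ 936 N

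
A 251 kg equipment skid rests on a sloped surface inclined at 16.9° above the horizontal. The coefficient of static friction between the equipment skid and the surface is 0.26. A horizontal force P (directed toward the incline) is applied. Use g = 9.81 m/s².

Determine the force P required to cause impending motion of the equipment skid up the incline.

P ≈ 1510 N

At impending motion up the slope, friction acts down-slope at its limit: f = μ_s N.
Perpendicular to the incline: N = m g cos θ + P sin θ.
Along the incline: P cos θ = m g sin θ + μ_s N = m g sin θ + μ_s (m g cos θ + P sin θ).
Solving, P (cos θ − μ_s sin θ) = m g (sin θ + μ_s cos θ), so P = 251×9.81×(sin 16.9° + 0.26 cos 16.9°)/(cos 16.9° − 0.26 sin 16.9°) = 2460×0.5395/0.8812 = 1510 N.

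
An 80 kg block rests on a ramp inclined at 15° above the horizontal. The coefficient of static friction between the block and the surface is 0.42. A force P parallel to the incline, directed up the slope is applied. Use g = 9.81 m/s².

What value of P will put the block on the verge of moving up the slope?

P ≈ 522 N

At impending motion up the slope, friction acts down-slope at its limit: f = μ_s N.
P is parallel to the surface, so N = m g cos θ = 758 N.
Along the incline: P = m g sin θ + μ_s N = 203 + 0.42×758 = 522 N.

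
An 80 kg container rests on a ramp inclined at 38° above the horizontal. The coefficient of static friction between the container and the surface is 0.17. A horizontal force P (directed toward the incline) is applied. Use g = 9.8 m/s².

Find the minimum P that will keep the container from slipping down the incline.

The container tends to slide down (tan θ > μ_s), so at the point of impending slip friction acts up-slope at its limit: f = μ_s N.
Perpendicular to the incline: N = m g cos θ + P sin θ.
Along the incline: P cos θ + μ_s N = m g sin θ, i.e. P cos θ + μ_s (m g cos θ + P sin θ) = m g sin θ.
Solving, P (cos θ + μ_s sin θ) = m g (sin θ − μ_s cos θ), so P = 784×0.4817/0.8927 = 423 N.

P_min ≈ 423 N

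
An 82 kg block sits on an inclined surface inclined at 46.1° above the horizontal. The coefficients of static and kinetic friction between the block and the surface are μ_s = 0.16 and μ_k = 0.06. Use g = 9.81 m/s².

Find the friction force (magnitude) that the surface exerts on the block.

f ≈ 33.5 N (up the incline)

Normal force: N = m g cos θ = 82 × 9.81 × cos 46.1° = 557.8 N.
Along the slope the weight component is m g sin θ = 579.6 N; friction must supply exactly this, acting up-slope.
The static-friction ceiling is μ_s N = 0.16 × 557.8 = 89.25 N.
Since |579.6| > 89.25 N, static friction cannot hold it; the block slides down the incline and kinetic friction applies: f = μ_k N = 0.06 × 557.8 = 33.5 N.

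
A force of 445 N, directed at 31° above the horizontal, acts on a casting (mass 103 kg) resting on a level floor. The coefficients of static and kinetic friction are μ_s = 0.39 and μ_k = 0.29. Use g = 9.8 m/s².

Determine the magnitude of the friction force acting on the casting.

f ≈ 226 N

N = m g − P sin α = 1009 − 445×sin 31° = 780.2 N.
The horizontal driving force is P cos α = 381.4 N, so equilibrium needs friction f = 381.4 N.
The static-friction limit is μ_s N = 304.3 N.
381.4 > 304.3 N → the casting slides; f = μ_k N = 0.29×780.2 = 226 N.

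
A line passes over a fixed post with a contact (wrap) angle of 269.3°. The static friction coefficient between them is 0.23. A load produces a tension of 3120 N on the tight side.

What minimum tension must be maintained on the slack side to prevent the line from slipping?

Capstan equation at impending slip: T_tight/T_slack = e^{μβ}.
β = 269.3° = 4.7 rad; e^{μβ} = e^{0.23×4.7} = 2.948.
T_slack = T_tight / e^{μβ} = 3120 / 2.948 = 1060 N.

T_min ≈ 1060 N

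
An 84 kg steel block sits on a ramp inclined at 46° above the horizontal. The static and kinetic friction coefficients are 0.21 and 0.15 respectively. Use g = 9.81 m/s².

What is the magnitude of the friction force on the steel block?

Normal force: N = m g cos θ = 84 × 9.81 × cos 46° = 572.4 N.
Along the slope the weight component is m g sin θ = 592.8 N; friction must supply exactly this, acting up-slope.
Static friction can supply at most μ_s N = 120.2 N.
|592.8| exceeds 120.2 N, so the steel block slips down-slope; friction is kinetic, f = μ_k N = 0.15×572.4 = 85.9 N.

f ≈ 85.9 N (up the incline)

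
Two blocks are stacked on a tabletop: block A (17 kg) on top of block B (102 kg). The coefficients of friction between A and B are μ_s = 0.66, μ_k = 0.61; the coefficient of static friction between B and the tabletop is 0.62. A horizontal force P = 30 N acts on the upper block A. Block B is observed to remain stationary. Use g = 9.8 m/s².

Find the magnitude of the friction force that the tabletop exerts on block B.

f ≈ 30 N

Normal force at the A–B interface: N₁ = m_A g = 166.6 N.
Maximum static friction on A from B: μ_s N₁ = 0.66×166.6 = 110 N.
P = 30 N is within that limit, so A and B move together (both at rest); the A–B friction is simply f₁ = P = 30 N.
By Newton's third law B feels 30 N forward from A. With B stationary, the floor's static friction on B balances it: f₂ = 30 N (well within μ_s(m_A+m_B)g = 723 N).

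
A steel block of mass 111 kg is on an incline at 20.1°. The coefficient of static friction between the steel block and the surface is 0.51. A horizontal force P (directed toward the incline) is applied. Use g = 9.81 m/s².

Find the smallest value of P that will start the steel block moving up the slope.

At impending motion up the slope, friction acts down-slope at its limit: f = μ_s N.
Perpendicular to the incline: N = m g cos θ + P sin θ.
Along the incline: P cos θ = m g sin θ + μ_s N = m g sin θ + μ_s (m g cos θ + P sin θ).
Solving, P (cos θ − μ_s sin θ) = m g (sin θ + μ_s cos θ), so P = 111×9.81×(sin 20.1° + 0.51 cos 20.1°)/(cos 20.1° − 0.51 sin 20.1°) = 1090×0.8226/0.7638 = 1170 N.

P ≈ 1170 N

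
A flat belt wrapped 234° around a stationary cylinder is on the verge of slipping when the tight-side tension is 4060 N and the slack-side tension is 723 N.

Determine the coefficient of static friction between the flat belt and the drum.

T₂/T₁ = e^{μβ} → μ = ln(T₂/T₁)/β.
β = 234° = 4.084 rad.
μ = ln(4060/723)/4.084 = ln(5.615)/4.084 = 0.423.

μ ≈ 0.423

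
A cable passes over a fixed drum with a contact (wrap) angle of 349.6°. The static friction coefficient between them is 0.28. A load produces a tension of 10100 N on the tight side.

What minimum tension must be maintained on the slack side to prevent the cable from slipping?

T_min ≈ 1830 N

Capstan equation at impending slip: T_tight/T_slack = e^{μβ}.
β = 349.6° = 6.102 rad; e^{μβ} = e^{0.28×6.102} = 5.52.
T_slack = T_tight / e^{μβ} = 10100 / 5.52 = 1830 N.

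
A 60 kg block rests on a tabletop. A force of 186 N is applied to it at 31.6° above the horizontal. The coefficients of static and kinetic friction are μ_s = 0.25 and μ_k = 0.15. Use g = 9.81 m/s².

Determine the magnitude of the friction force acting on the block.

f ≈ 73.7 N

N = m g − P sin α = 588.6 − 186×sin 31.6° = 491.1 N.
For equilibrium, f = P cos α = 186×cos 31.6° = 158.4 N.
μ_s N = 0.25 × 491.1 = 122.8 N.
158.4 > 122.8 N → the block slides; f = μ_k N = 0.15×491.1 = 73.7 N.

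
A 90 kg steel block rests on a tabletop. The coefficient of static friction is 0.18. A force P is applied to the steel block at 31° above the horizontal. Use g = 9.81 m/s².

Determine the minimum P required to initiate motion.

N = m g − P sin α (the pull lifts the steel block).
At impending slip, P cos α = μ_s N = μ_s (m g − P sin α).
Solving: P (cos α + μ_s sin α) = μ_s m g → P = 0.18×883/(cos 31° + 0.18 sin 31°) = 159/0.9499 = 167 N.

P ≈ 167 N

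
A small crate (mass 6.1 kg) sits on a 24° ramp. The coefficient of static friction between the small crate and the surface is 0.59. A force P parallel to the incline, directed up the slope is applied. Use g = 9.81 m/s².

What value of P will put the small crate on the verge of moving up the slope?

P ≈ 56.6 N

At impending motion up the slope, friction acts down-slope at its limit: f = μ_s N.
P is parallel to the surface, so N = m g cos θ = 54.7 N.
Along the incline: P = m g sin θ + μ_s N = 24.3 + 0.59×54.7 = 56.6 N.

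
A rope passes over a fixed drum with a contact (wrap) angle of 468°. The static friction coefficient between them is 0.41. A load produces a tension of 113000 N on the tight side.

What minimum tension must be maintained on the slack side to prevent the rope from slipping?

Capstan equation at impending slip: T_tight/T_slack = e^{μβ}.
β = 468° = 8.168 rad; e^{μβ} = e^{0.41×8.168} = 28.47.
T_slack = T_tight / e^{μβ} = 113000 / 28.47 = 3970 N.

T_min ≈ 3970 N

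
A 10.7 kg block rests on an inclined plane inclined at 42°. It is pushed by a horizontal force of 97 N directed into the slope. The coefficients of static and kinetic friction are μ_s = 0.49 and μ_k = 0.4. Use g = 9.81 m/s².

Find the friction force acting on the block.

Normal direction: N = m g cos θ + P sin θ = 142.9 N.
Along the incline, the net driving force (taking up-slope positive) is P cos θ − m g sin θ = 72.09 − 70.24 = 1.848 N, so equilibrium requires friction f = -1.848 N (down-slope).
The limit of static friction is μ_s N = 70.03 N.
|f_req| = 1.848 ≤ 70.03 N → the block is in equilibrium; friction equals the required value.

f ≈ 1.85 N (down the incline)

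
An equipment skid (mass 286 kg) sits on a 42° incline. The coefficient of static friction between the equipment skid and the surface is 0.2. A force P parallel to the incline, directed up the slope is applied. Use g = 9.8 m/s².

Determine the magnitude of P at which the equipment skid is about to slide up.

P ≈ 2290 N

At impending motion up the slope, friction acts down-slope at its limit: f = μ_s N.
P is parallel to the surface, so N = m g cos θ = 2080 N.
Along the incline: P = m g sin θ + μ_s N = 1880 + 0.2×2080 = 2290 N.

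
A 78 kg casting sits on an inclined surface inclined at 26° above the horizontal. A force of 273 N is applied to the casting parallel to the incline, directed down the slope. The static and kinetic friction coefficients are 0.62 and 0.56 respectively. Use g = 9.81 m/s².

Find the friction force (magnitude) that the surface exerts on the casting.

Normal force: N = m g cos θ = 78 × 9.81 × cos 26° = 687.7 N.
Parallel to the incline, ΣF = 0 gives f = m g sin θ + P = 335.4 + 273 = 608.4 N (up-slope positive).
Static friction can supply at most μ_s N = 426.4 N.
Since |608.4| > 426.4 N, static friction cannot hold it; the casting slides down the incline and kinetic friction applies: f = μ_k N = 0.56 × 687.7 = 385 N.

f ≈ 385 N (up the incline)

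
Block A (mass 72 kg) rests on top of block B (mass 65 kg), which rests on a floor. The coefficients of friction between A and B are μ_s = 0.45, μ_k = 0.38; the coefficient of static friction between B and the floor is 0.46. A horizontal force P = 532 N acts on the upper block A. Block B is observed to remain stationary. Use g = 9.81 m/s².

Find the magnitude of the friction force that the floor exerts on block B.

f ≈ 268 N

Between the blocks, N₁ = m_A g = 706.3 N.
So the A–B interface can sustain at most μ_s N₁ = 317.8 N of static friction.
Since P = 532 N > 317.8 N, A slides on B; the A–B friction is kinetic: f₁ = μ_k N₁ = 0.38×706.3 = 268 N.
B experiences an equal 268 N forward from A (third law). B is in equilibrium, so the floor supplies f₂ = 268 N of static friction (limit μ_s(m_A+m_B)g = 618.2 N, not exceeded).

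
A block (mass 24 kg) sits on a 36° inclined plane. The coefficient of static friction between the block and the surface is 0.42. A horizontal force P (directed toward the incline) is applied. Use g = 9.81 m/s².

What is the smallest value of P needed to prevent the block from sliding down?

P_min ≈ 55.3 N

The block tends to slide down (tan θ > μ_s), so at the point of impending slip friction acts up-slope at its limit: f = μ_s N.
Perpendicular to the incline: N = m g cos θ + P sin θ.
Along the incline: P cos θ + μ_s N = m g sin θ, i.e. P cos θ + μ_s (m g cos θ + P sin θ) = m g sin θ.
Solving, P (cos θ + μ_s sin θ) = m g (sin θ − μ_s cos θ), so P = 235×0.248/1.056 = 55.3 N.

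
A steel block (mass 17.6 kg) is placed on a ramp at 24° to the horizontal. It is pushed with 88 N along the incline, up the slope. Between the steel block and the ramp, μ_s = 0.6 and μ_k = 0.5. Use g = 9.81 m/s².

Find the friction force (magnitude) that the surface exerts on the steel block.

f ≈ 17.8 N (down the incline)

Normal force: N = m g cos θ = 17.6 × 9.81 × cos 24° = 157.7 N.
For equilibrium along the incline the friction force must supply f = m g sin θ − P = 70.23 − 88 = -17.77 N (positive meaning up-slope).
Static friction can supply at most μ_s N = 94.64 N.
Since |-17.77| ≤ 94.64 N, no slip — friction simply equals what equilibrium demands.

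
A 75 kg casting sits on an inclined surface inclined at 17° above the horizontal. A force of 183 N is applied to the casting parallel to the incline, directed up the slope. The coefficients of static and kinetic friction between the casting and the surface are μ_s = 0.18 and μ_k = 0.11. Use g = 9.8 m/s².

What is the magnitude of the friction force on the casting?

f ≈ 31.9 N (up the incline)

The normal reaction is N = m g cos θ = 702.9 N.
Parallel to the incline, ΣF = 0 gives f = m g sin θ − P = 214.9 − 183 = 31.89 N (up-slope positive).
Static friction can supply at most μ_s N = 126.5 N.
Since |31.89| ≤ 126.5 N, the casting remains in static equilibrium and friction takes exactly the required value.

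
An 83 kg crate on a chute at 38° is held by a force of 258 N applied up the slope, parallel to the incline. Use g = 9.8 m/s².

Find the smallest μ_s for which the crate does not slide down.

μ_s,min ≈ 0.379

N = m g cos θ = 641 N.
Friction must make up the shortfall along the incline: f = m g sin θ − P = 500.8 − 258 = 242.8 N.
At the threshold f = μ_s N, so μ_s,min = 242.8/641 = 0.379.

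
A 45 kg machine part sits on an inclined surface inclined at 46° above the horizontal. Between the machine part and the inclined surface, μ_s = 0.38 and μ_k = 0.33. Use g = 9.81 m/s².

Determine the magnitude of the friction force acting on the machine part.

f ≈ 101 N (up the incline)

Normal force: N = m g cos θ = 45 × 9.81 × cos 46° = 306.7 N.
For equilibrium along the incline, friction must balance the weight component: f = m g sin θ = 317.6 N up the slope.
Maximum static friction available: μ_s N = 0.38 × 306.7 = 116.5 N.
|317.6| exceeds 116.5 N, so the machine part slips down-slope; friction is kinetic, f = μ_k N = 0.33×306.7 = 101 N.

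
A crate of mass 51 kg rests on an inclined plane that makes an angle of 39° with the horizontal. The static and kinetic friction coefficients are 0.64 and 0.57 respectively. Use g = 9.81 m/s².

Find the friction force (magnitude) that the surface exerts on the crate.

f ≈ 222 N (up the incline)

Perpendicular to the surface, N = m g cos θ = 51·9.81·cos 39° = 388.8 N.
For equilibrium along the incline, friction must balance the weight component: f = m g sin θ = 314.9 N up the slope.
Static friction can supply at most μ_s N = 248.8 N.
Since |314.9| > 248.8 N, static friction cannot hold it; the crate slides down the incline and kinetic friction applies: f = μ_k N = 0.57 × 388.8 = 222 N.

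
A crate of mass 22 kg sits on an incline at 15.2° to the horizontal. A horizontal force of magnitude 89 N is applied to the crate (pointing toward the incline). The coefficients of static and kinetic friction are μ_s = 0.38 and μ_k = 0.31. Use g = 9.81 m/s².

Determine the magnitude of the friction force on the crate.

Normal direction: N = m g cos θ + P sin θ = 231.6 N.
Along the incline, the net driving force (taking up-slope positive) is P cos θ − m g sin θ = 85.89 − 56.59 = 29.3 N, so equilibrium requires friction f = -29.3 N (down-slope).
Maximum static friction: μ_s N = 0.38 × 231.6 = 88.01 N.
|f_req| = 29.3 ≤ 88.01 N → the crate is in equilibrium; friction equals the required value.

f ≈ 29.3 N (down the incline)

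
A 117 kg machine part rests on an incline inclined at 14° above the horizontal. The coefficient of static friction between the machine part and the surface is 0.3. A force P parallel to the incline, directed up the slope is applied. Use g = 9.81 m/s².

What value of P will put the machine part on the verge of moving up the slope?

At impending motion up the slope, friction acts down-slope at its limit: f = μ_s N.
P is parallel to the surface, so N = m g cos θ = 1110 N.
Along the incline: P = m g sin θ + μ_s N = 278 + 0.3×1110 = 612 N.

P ≈ 612 N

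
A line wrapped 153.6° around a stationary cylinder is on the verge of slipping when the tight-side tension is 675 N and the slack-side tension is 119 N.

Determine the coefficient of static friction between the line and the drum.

μ ≈ 0.647

T₂/T₁ = e^{μβ} → μ = ln(T₂/T₁)/β.
β = 153.6° = 2.681 rad.
μ = ln(675/119)/2.681 = ln(5.672)/2.681 = 0.647.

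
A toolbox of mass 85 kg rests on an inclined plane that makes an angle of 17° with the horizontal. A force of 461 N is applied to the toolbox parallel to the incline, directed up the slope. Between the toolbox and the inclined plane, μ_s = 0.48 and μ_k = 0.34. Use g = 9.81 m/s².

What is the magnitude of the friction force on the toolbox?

f ≈ 217 N (down the incline)

Normal force: N = m g cos θ = 85 × 9.81 × cos 17° = 797.4 N.
For equilibrium along the incline the friction force must supply f = m g sin θ − P = 243.8 − 461 = -217.2 N (positive meaning up-slope).
The static-friction ceiling is μ_s N = 0.48 × 797.4 = 382.8 N.
Since |-217.2| ≤ 382.8 N, the toolbox remains in static equilibrium and friction takes exactly the required value.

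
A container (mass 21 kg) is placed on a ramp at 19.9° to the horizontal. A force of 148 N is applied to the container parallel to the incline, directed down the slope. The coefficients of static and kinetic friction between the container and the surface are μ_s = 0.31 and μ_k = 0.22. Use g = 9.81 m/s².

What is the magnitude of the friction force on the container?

f ≈ 42.6 N (up the incline)

Perpendicular to the surface, N = m g cos θ = 21·9.81·cos 19.9° = 193.7 N.
Parallel to the incline, ΣF = 0 gives f = m g sin θ + P = 70.12 + 148 = 218.1 N (up-slope positive).
The static-friction ceiling is μ_s N = 0.31 × 193.7 = 60.05 N.
Since |218.1| > 60.05 N, static friction cannot hold it; the container slides down the incline and kinetic friction applies: f = μ_k N = 0.22 × 193.7 = 42.6 N.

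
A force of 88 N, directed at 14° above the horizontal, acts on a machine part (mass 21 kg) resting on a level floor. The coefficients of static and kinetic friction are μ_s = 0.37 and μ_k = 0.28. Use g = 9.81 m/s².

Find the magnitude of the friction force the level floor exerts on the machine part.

f ≈ 51.7 N

The vertical component of P reduces the normal force: N = m g − P sin α = 206 − 21.29 = 184.7 N.
For equilibrium, f = P cos α = 88×cos 14° = 85.39 N.
The static-friction limit is μ_s N = 68.35 N.
The required friction exceeds μ_s N, so the machine part moves and f = μ_k N = 51.7 N.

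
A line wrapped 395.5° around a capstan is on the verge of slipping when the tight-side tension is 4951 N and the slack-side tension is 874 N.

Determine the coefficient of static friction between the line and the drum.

μ ≈ 0.251

T₂/T₁ = e^{μβ} → μ = ln(T₂/T₁)/β.
β = 395.5° = 6.903 rad.
μ = ln(4951/874)/6.903 = ln(5.665)/6.903 = 0.251.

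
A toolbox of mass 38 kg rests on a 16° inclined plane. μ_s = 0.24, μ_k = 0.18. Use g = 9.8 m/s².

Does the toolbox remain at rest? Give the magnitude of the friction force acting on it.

f ≈ 64.4 N

N = m g cos θ = 358 N.
Down-slope weight component: m g sin θ = 103 N.
μ_s N = 85.9 N.
103 > 85.9 N, so it slides; kinetic friction f = μ_k N = 0.18×358 = 64.4 N.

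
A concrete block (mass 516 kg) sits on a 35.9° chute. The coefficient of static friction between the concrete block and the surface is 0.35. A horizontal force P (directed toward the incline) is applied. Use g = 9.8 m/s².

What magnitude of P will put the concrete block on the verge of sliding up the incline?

P ≈ 7270 N

At impending motion up the slope, friction acts down-slope at its limit: f = μ_s N.
Perpendicular to the incline: N = m g cos θ + P sin θ.
Along the incline: P cos θ = m g sin θ + μ_s N = m g sin θ + μ_s (m g cos θ + P sin θ).
Solving, P (cos θ − μ_s sin θ) = m g (sin θ + μ_s cos θ), so P = 516×9.8×(sin 35.9° + 0.35 cos 35.9°)/(cos 35.9° − 0.35 sin 35.9°) = 5060×0.8699/0.6048 = 7270 N.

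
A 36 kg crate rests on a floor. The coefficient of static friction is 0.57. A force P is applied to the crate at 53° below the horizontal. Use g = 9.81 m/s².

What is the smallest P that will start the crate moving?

P ≈ 1370 N

N = m g + P sin α (the push presses the crate into the floor).
At impending slip, P cos α = μ_s N = μ_s (m g + P sin α).
Solving: P (cos α − μ_s sin α) = μ_s m g → P = 0.57×353/(cos 53° − 0.57 sin 53°) = 201/0.1466 = 1370 N.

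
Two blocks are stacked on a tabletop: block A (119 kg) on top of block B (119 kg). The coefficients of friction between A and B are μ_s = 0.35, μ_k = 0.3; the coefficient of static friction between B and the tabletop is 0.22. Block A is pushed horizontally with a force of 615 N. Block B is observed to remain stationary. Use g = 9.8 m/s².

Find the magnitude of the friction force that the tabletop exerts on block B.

f ≈ 350 N

The normal force B exerts on A is simply A's weight, N₁ = 1166 N.
Maximum static friction on A from B: μ_s N₁ = 0.35×1166 = 408.2 N.
P = 615 N exceeds that limit, so A slips over B and the interface friction becomes kinetic: f₁ = μ_k N₁ = 0.3×1166 = 350 N.
B experiences an equal 350 N forward from A (third law). B is in equilibrium, so the floor supplies f₂ = 350 N of static friction (limit μ_s(m_A+m_B)g = 513.1 N, not exceeded).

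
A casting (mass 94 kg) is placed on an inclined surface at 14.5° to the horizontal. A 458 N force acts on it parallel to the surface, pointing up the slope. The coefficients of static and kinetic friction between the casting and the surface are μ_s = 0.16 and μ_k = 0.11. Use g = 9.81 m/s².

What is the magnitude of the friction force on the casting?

f ≈ 98.2 N (down the incline)

Perpendicular to the surface, N = m g cos θ = 94·9.81·cos 14.5° = 892.8 N.
The friction needed for equilibrium is m g sin θ − P = 230.9 − 458 = -227.1 N, measured positive up-slope.
The static-friction ceiling is μ_s N = 0.16 × 892.8 = 142.8 N.
|-227.1| exceeds 142.8 N, so the casting slips up-slope; friction is kinetic, f = μ_k N = 0.11×892.8 = 98.2 N.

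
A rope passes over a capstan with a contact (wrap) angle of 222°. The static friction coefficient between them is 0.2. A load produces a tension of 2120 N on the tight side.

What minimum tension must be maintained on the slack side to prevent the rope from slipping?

T_min ≈ 977 N

Capstan equation at impending slip: T_tight/T_slack = e^{μβ}.
β = 222° = 3.875 rad; e^{μβ} = e^{0.2×3.875} = 2.17.
T_slack = T_tight / e^{μβ} = 2120 / 2.17 = 977 N.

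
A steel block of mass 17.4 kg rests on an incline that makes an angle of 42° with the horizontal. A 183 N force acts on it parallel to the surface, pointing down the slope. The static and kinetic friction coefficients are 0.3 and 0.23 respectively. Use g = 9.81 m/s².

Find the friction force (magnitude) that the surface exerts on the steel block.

The normal reaction is N = m g cos θ = 126.9 N.
For equilibrium along the incline the friction force must supply f = m g sin θ + P = 114.2 + 183 = 297.2 N (positive meaning up-slope).
The static-friction ceiling is μ_s N = 0.3 × 126.9 = 38.06 N.
|297.2| exceeds 38.06 N, so the steel block slips down-slope; friction is kinetic, f = μ_k N = 0.23×126.9 = 29.2 N.

f ≈ 29.2 N (up the incline)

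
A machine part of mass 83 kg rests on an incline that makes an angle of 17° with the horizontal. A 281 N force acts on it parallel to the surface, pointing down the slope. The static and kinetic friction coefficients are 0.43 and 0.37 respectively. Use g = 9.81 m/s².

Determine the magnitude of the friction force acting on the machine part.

The normal reaction is N = m g cos θ = 778.7 N.
For equilibrium along the incline the friction force must supply f = m g sin θ + P = 238.1 + 281 = 519.1 N (positive meaning up-slope).
Static friction can supply at most μ_s N = 334.8 N.
Since |519.1| > 334.8 N, static friction cannot hold it; the machine part slides down the incline and kinetic friction applies: f = μ_k N = 0.37 × 778.7 = 288 N.

f ≈ 288 N (up the incline)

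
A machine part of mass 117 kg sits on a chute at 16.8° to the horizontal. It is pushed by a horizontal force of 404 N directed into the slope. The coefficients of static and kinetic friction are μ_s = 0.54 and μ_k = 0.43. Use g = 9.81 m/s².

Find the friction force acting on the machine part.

f ≈ 55 N (down the incline)

Resolve perpendicular to the incline: N = m g cos θ + P sin θ = 117×9.81×cos 16.8° + 404×sin 16.8° = 1216 N.
Along the incline, the net driving force (taking up-slope positive) is P cos θ − m g sin θ = 386.8 − 331.7 = 55.02 N, so equilibrium requires friction f = -55.02 N (down-slope).
Maximum static friction: μ_s N = 0.54 × 1216 = 656.4 N.
|f_req| = 55.02 ≤ 656.4 N → the machine part is in equilibrium; friction equals the required value.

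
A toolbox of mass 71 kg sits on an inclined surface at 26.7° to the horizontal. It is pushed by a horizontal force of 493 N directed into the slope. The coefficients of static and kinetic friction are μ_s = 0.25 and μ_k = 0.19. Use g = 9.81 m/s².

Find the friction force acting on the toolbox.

The horizontal push has a component P sin θ into the surface, so N = m g cos θ + P sin θ = 622.2 + 221.5 = 843.8 N.
Along the incline, the net driving force (taking up-slope positive) is P cos θ − m g sin θ = 440.4 − 313 = 127.5 N, so equilibrium requires friction f = -127.5 N (down-slope).
The limit of static friction is μ_s N = 210.9 N.
Since 127.5 N is within the 210.9 N limit, the toolbox stays put and friction is exactly 127 N.

f ≈ 127 N (down the incline)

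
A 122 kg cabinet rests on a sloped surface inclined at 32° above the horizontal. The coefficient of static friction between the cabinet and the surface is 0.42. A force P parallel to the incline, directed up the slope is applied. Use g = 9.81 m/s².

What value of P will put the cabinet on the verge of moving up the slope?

At impending motion up the slope, friction acts down-slope at its limit: f = μ_s N.
P is parallel to the surface, so N = m g cos θ = 1010 N.
Along the incline: P = m g sin θ + μ_s N = 634 + 0.42×1010 = 1060 N.

P ≈ 1060 N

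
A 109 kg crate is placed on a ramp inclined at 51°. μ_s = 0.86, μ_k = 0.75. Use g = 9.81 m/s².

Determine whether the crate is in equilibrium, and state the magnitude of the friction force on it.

f ≈ 505 N

N = m g cos θ = 673 N.
Down-slope weight component: m g sin θ = 831 N.
μ_s N = 579 N.
831 > 579 N, so it slides; kinetic friction f = μ_k N = 0.75×673 = 505 N.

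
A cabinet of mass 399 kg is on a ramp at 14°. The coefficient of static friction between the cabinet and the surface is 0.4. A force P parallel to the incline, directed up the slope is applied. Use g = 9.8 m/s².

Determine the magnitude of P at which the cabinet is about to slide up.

At impending motion up the slope, friction acts down-slope at its limit: f = μ_s N.
P is parallel to the surface, so N = m g cos θ = 3790 N.
Along the incline: P = m g sin θ + μ_s N = 946 + 0.4×3790 = 2460 N.

P ≈ 2460 N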